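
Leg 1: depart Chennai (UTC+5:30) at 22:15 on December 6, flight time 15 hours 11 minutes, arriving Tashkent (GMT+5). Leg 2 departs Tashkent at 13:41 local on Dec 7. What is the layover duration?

45 minutes

Convert departure to UTC: 22:15 − 5:30 = 16:45 UTC on Dec 6.
Add 15 hours 11 minutes flight time → 07:56 UTC (Dec 7).
Tashkent is UTC+5:00, so local arrival = 07:56 + 5:00 = 12:56 on Dec 7.
Layover = 13:41 − 12:56 = 45 minutes.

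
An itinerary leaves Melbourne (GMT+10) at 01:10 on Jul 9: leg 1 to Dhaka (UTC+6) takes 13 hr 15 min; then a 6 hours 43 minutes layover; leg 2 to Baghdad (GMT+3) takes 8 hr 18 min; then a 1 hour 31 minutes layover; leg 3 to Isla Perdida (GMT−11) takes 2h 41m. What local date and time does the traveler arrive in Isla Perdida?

12:38 on Jul 9

Convert departure to UTC: 01:10 − 10:00 = 15:10 UTC on Jul 8.
Add 13 hours and 15 minutes leg 1 → 04:25 UTC (Jul 9).
Add 6 hours and 43 minutes layover in Dhaka → 11:08 UTC.
Add 8 hours 18 minutes leg 2 → 19:26 UTC.
Add 1 hour 31 minutes layover in Baghdad → 20:57 UTC.
Add 2 hours and 41 minutes leg 3 → 23:38 UTC.
Isla Perdida is UTC−11:00, so local arrival = 23:38 − 11:00 = 12:38 on Jul 9.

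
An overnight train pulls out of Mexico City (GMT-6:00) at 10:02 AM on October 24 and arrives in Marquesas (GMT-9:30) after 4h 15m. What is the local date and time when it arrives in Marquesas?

Convert departure to UTC: 10:02 AM + 6:00 = 4:02 PM UTC on Oct 24.
Add 4 hours 15 minutes travel time → 8:17 PM UTC.
Marquesas is UTC−9:30, so local arrival = 8:17 PM − 9:30 = 10:47 AM on Oct 24.

10:47 AM on October 24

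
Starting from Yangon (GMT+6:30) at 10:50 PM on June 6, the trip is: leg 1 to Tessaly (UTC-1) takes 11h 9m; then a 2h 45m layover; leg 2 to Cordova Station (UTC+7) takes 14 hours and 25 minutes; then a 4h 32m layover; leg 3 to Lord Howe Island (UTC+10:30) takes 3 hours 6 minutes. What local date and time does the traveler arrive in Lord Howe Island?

Convert departure to UTC: 10:50 PM − 6:30 = 4:20 PM UTC on Jun 6.
Add 11 hours 9 minutes leg 1 → 3:29 AM UTC (Jun 7).
Add 2 hours and 45 minutes layover in Tessaly → 6:14 AM UTC.
Add 14 hours and 25 minutes leg 2 → 8:39 PM UTC.
Add 4 hours and 32 minutes layover in Cordova Station → 1:11 AM UTC (Jun 8).
Add 3 hours 6 minutes leg 3 → 4:17 AM UTC.
Lord Howe Island is UTC+10:30, so local arrival = 4:17 AM + 10:30 = 2:47 PM on Jun 8.

2:47 PM on Jun 8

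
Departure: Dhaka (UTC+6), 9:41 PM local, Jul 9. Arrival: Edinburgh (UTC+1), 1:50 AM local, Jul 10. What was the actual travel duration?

9 hours 9 minutes

Edinburgh is 5:00 behind Dhaka.
Clock-face elapsed time (ignoring zones) is 4 hours 9 minutes.
Actual elapsed = 4 hours 9 minutes + 5:00 = 9 hours 9 minutes.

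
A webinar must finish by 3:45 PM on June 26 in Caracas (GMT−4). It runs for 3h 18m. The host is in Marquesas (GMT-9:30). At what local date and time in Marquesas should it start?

Target end time in UTC: 3:45 PM + 4:00 = 7:45 PM on Jun 26.
Subtract 3 hours and 18 minutes → start 4:27 PM UTC on Jun 26.
Marquesas is UTC−9:30: 4:27 PM − 9:30 = 6:57 AM on Jun 26.

6:57 AM on June 26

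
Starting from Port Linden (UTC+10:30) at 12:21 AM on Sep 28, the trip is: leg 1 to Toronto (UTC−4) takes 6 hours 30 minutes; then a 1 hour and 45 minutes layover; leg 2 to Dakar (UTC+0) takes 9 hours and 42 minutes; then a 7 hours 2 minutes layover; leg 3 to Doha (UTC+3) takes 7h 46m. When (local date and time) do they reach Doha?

Convert departure to UTC: 12:21 AM − 10:30 = 1:51 PM UTC on Sep 27.
Add 6 hours and 30 minutes leg 1 → 8:21 PM UTC.
Add 1 hour and 45 minutes layover in Toronto → 10:06 PM UTC.
Add 9 hours and 42 minutes leg 2 → 7:48 AM UTC (Sep 28).
Add 7 hours and 2 minutes layover in Dakar → 2:50 PM UTC.
Add 7 hours and 46 minutes leg 3 → 10:36 PM UTC.
Doha is UTC+3:00, so local arrival = 10:36 PM + 3:00 = 1:36 AM on Sep 29.

1:36 AM on September 29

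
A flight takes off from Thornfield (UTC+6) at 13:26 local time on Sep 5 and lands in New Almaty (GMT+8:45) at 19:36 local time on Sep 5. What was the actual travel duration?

New Almaty is 2:45 ahead of Thornfield.
Clock-face elapsed time (ignoring zones) is 6 hours 10 minutes.
Actual elapsed = 6 hours 10 minutes − 2:45 = 3 hours 25 minutes.

3 hours 25 minutes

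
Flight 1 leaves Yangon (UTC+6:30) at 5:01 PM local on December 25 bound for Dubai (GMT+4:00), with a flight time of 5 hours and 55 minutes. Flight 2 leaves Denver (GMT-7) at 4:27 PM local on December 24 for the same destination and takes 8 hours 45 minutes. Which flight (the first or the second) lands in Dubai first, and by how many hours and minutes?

the second, by 8 hours 14 minutes

Flight 1 in UTC: 5:01 PM − 6:30 = 10:31 AM on Dec 25.
+5 hours 55 minutes → arrive 4:26 PM UTC on Dec 25.
Flight 2 in UTC: 4:27 PM + 7:00 = 11:27 PM on Dec 24.
+8 hours and 45 minutes → arrive 8:12 AM UTC on Dec 25.
Flight 2 lands earlier by 8 hours 14 minutes.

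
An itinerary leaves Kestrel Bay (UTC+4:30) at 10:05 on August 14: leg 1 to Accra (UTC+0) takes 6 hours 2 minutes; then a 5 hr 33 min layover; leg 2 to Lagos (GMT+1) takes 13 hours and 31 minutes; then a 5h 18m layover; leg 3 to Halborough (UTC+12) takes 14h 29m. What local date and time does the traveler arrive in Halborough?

Convert departure to UTC: 10:05 − 4:30 = 05:35 UTC on Aug 14.
Add 6 hours 2 minutes leg 1 → 11:37 UTC.
Add 5 hours and 33 minutes layover in Accra → 17:10 UTC.
Add 13 hours and 31 minutes leg 2 → 06:41 UTC (Aug 15).
Add 5 hours and 18 minutes layover in Lagos → 11:59 UTC.
Add 14 hours 29 minutes leg 3 → 02:28 UTC (Aug 16).
Halborough is UTC+12:00, so local arrival = 02:28 + 12:00 = 14:28 on Aug 16.

14:28 on Aug 16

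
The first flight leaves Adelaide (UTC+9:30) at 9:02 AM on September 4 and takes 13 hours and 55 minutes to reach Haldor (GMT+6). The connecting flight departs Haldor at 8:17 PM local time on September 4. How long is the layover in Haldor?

Convert departure to UTC: 9:02 AM − 9:30 = 11:32 PM UTC on Sep 3.
Add 13 hours 55 minutes flight time → 1:27 PM UTC (Sep 4).
Haldor is UTC+6:00, so local arrival = 1:27 PM + 6:00 = 7:27 PM on Sep 4.
Layover = 8:17 PM − 7:27 PM = 50 minutes.

50 minutes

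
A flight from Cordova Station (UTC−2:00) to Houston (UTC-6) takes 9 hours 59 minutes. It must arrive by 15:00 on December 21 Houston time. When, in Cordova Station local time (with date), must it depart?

09:01 on Dec 21

Target arrival in UTC: 15:00 + 6:00 = 21:00 on Dec 21.
Subtract 9 hours and 59 minutes → departure 11:01 UTC on Dec 21.
Cordova Station is UTC−2:00: 11:01 − 2:00 = 09:01 on Dec 21.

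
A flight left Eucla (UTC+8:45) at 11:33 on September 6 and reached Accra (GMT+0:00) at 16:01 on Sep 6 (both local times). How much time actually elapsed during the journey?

13 hours 13 minutes

Departure in UTC: 11:33 − 8:45 = 02:48 on Sep 6.
Arrival is already UTC: 16:01 on Sep 6.
Elapsed = 16:01 − 02:48 = 13 hours 13 minutes.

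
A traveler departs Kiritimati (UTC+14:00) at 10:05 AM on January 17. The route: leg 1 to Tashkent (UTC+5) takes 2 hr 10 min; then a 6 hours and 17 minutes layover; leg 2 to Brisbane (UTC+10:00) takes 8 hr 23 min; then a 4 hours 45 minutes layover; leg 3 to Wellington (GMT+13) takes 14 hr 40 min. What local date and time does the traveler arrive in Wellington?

9:20 PM on Jan 18

Convert departure to UTC: 10:05 AM − 14:00 = 8:05 PM UTC on Jan 16.
Add 2 hours 10 minutes leg 1 → 10:15 PM UTC.
Add 6 hours 17 minutes layover in Tashkent → 4:32 AM UTC (Jan 17).
Add 8 hours 23 minutes leg 2 → 12:55 PM UTC.
Add 4 hours and 45 minutes layover in Brisbane → 5:40 PM UTC.
Add 14 hours 40 minutes leg 3 → 8:20 AM UTC (Jan 18).
Wellington is UTC+13:00, so local arrival = 8:20 AM + 13:00 = 9:20 PM on Jan 18.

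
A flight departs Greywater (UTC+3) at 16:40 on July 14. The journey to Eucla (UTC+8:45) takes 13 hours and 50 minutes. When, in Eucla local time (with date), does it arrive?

12:15 on July 15

Convert departure to UTC: 16:40 − 3:00 = 13:40 UTC on Jul 14.
Add 13 hours 50 minutes travel time → 03:30 UTC (Jul 15).
Eucla is UTC+8:45, so local arrival = 03:30 + 8:45 = 12:15 on Jul 15.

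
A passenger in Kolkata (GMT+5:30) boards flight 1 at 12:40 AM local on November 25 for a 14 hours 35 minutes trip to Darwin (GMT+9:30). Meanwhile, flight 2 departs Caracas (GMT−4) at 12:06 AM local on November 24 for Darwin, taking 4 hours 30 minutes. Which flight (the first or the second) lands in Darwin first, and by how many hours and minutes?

Flight 1 in UTC: 12:40 AM − 5:30 = 7:10 PM on Nov 24.
+14 hours 35 minutes → arrive 9:45 AM UTC on Nov 25.
Flight 2 in UTC: 12:06 AM + 4:00 = 4:06 AM on Nov 24.
+4 hours and 30 minutes → arrive 8:36 AM UTC on Nov 24.
Flight 2 lands earlier by 25 hours 9 minutes.

the second, by 25 hours 9 minutes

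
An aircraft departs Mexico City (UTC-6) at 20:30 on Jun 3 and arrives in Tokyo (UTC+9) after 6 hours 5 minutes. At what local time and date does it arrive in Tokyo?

Convert departure to UTC: 20:30 + 6:00 = 02:30 UTC on Jun 4.
Add 6 hours and 5 minutes travel time → 08:35 UTC.
Tokyo is UTC+9:00, so local arrival = 08:35 + 9:00 = 17:35 on Jun 4.

17:35 on June 4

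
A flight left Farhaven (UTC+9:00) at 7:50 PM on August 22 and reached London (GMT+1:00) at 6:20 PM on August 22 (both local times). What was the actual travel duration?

6 hours 30 minutes

London is 8:00 behind Farhaven.
Clock-face elapsed time (ignoring zones) is −1 hour 30 minutes.
Actual elapsed = −1 hour 30 minutes + 8:00 = 6 hours 30 minutes.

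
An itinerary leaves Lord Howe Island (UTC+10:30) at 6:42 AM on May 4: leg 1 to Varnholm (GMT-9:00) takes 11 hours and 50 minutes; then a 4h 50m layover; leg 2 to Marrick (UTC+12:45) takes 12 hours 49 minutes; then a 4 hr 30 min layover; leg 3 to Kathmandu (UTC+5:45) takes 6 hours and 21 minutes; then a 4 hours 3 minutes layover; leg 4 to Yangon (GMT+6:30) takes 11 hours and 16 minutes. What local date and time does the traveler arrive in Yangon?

10:21 AM on May 6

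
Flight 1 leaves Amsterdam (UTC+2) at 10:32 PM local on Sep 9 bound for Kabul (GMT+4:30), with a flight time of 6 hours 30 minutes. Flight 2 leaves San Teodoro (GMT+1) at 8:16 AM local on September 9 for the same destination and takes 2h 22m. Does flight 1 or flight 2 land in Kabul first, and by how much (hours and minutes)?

the second, by 17 hours 24 minutes

Flight 1 in UTC: 10:32 PM − 2:00 = 8:32 PM on Sep 9.
+6 hours 30 minutes → arrive 3:02 AM UTC on Sep 10.
Flight 2 in UTC: 8:16 AM − 1:00 = 7:16 AM on Sep 9.
+2 hours and 22 minutes → arrive 9:38 AM UTC on Sep 9.
Flight 2 lands earlier by 17 hours 24 minutes.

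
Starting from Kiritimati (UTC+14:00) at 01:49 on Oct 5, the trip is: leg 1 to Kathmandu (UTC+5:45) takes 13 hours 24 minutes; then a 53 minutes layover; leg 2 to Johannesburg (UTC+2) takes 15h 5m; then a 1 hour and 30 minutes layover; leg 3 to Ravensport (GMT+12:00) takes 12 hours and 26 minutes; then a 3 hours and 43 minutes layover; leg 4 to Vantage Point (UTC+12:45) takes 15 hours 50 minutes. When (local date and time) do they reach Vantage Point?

15:25 on October 7

Convert departure to UTC: 01:49 − 14:00 = 11:49 UTC on Oct 4.
Add 13 hours and 24 minutes leg 1 → 01:13 UTC (Oct 5).
Add 53 minutes layover in Kathmandu → 02:06 UTC.
Add 15 hours 5 minutes leg 2 → 17:11 UTC.
Add 1 hour 30 minutes layover in Johannesburg → 18:41 UTC.
Add 12 hours 26 minutes leg 3 → 07:07 UTC (Oct 6).
Add 3 hours and 43 minutes layover in Ravensport → 10:50 UTC.
Add 15 hours and 50 minutes leg 4 → 02:40 UTC (Oct 7).
Vantage Point is UTC+12:45, so local arrival = 02:40 + 12:45 = 15:25 on Oct 7.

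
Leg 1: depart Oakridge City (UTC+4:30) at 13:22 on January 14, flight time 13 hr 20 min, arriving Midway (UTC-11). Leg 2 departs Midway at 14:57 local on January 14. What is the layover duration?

Convert departure to UTC: 13:22 − 4:30 = 08:52 UTC on Jan 14.
Add 13 hours 20 minutes flight time → 22:12 UTC.
Midway is UTC−11:00, so local arrival = 22:12 − 11:00 = 11:12 on Jan 14.
Layover = 14:57 − 11:12 = 3 hours 45 minutes.

3 hours 45 minutes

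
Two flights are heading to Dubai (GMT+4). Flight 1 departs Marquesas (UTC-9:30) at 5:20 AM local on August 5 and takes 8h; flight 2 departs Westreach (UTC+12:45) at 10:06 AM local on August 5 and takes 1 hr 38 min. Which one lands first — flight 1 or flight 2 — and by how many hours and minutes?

the second, by 23 hours 51 minutes

Flight 1 in UTC: 5:20 AM + 9:30 = 2:50 PM on Aug 5.
+8 hours → arrive 10:50 PM UTC on Aug 5.
Flight 2 in UTC: 10:06 AM − 12:45 = 9:21 PM on Aug 4.
+1 hour 38 minutes → arrive 10:59 PM UTC on Aug 4.
Flight 2 lands earlier by 23 hours 51 minutes.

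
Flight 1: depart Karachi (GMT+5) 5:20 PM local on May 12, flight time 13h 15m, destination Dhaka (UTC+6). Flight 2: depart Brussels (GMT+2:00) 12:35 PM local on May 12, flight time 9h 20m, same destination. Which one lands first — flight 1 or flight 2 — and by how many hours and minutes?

Flight 1 in UTC: 5:20 PM − 5:00 = 12:20 PM on May 12.
+13 hours 15 minutes → arrive 1:35 AM UTC on May 13.
Flight 2 in UTC: 12:35 PM − 2:00 = 10:35 AM on May 12.
+9 hours and 20 minutes → arrive 7:55 PM UTC on May 12.
Flight 2 lands earlier by 5 hours 40 minutes.

the second, by 5 hours 40 minutes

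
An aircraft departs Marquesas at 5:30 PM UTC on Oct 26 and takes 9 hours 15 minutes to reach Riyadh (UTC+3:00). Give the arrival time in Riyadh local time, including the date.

5:45 AM on October 27

Departure is given in UTC: 5:30 PM on Oct 26.
Add 9 hours and 15 minutes → 2:45 AM UTC (Oct 27).
Riyadh is UTC+3:00: 2:45 AM + 3:00 = 5:45 AM on Oct 27.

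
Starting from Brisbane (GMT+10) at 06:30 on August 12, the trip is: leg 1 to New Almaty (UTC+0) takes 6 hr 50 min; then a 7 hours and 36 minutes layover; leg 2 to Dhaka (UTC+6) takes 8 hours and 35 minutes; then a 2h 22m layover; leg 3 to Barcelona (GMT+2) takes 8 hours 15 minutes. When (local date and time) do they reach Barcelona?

08:08 on August 13

Convert departure to UTC: 06:30 − 10:00 = 20:30 UTC on Aug 11.
Add 6 hours and 50 minutes leg 1 → 03:20 UTC (Aug 12).
Add 7 hours and 36 minutes layover in New Almaty → 10:56 UTC.
Add 8 hours 35 minutes leg 2 → 19:31 UTC.
Add 2 hours 22 minutes layover in Dhaka → 21:53 UTC.
Add 8 hours and 15 minutes leg 3 → 06:08 UTC (Aug 13).
Barcelona is UTC+2:00, so local arrival = 06:08 + 2:00 = 08:08 on Aug 13.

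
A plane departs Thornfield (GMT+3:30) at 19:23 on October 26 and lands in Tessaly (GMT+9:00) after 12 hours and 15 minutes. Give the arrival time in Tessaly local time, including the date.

13:08 on Oct 27

Convert departure to UTC: 19:23 − 3:30 = 15:53 UTC on Oct 26.
Add 12 hours and 15 minutes travel time → 04:08 UTC (Oct 27).
Tessaly is UTC+9:00, so local arrival = 04:08 + 9:00 = 13:08 on Oct 27.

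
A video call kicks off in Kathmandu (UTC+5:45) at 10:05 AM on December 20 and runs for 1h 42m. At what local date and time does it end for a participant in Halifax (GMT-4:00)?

2:02 AM on Dec 20

Convert start to UTC: 10:05 AM − 5:45 = 4:20 AM UTC on Dec 20.
Add 1 hour and 42 minutes duration → 6:02 AM UTC.
Halifax is UTC−4:00, so local end time = 6:02 AM − 4:00 = 2:02 AM on Dec 20.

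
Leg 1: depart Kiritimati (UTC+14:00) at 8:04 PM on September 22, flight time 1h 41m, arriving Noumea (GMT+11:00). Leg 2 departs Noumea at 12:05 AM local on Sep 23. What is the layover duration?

Convert departure to UTC: 8:04 PM − 14:00 = 6:04 AM UTC on Sep 22.
Add 1 hour and 41 minutes flight time → 7:45 AM UTC.
Noumea is UTC+11:00, so local arrival = 7:45 AM + 11:00 = 6:45 PM on Sep 22.
Layover = 12:05 AM − 6:45 PM (+1 day) = 5 hours 20 minutes.

5 hours 20 minutes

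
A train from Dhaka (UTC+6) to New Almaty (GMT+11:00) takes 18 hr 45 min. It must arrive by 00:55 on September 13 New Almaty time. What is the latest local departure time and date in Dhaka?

01:10 on Sep 12

Target arrival in UTC: 00:55 − 11:00 = 13:55 on Sep 12.
Subtract 18 hours 45 minutes → departure 19:10 UTC on Sep 11.
Dhaka is UTC+6:00: 19:10 + 6:00 = 01:10 on Sep 12.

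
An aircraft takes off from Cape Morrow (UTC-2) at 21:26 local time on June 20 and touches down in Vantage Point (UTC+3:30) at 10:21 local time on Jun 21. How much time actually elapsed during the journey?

7 hours 25 minutes

Vantage Point is 5:30 ahead of Cape Morrow.
Clock-face elapsed time (ignoring zones) is 12 hours 55 minutes.
Actual elapsed = 12 hours 55 minutes − 5:30 = 7 hours 25 minutes.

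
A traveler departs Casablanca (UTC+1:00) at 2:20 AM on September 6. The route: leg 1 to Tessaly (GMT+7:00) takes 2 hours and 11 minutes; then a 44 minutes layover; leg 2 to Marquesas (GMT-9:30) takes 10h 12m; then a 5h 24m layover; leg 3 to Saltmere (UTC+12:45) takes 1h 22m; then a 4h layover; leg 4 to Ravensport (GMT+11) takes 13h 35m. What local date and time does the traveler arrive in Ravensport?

1:48 AM on September 8

Convert departure to UTC: 2:20 AM − 1:00 = 1:20 AM UTC on Sep 6.
Add 2 hours and 11 minutes leg 1 → 3:31 AM UTC.
Add 44 minutes layover in Tessaly → 4:15 AM UTC.
Add 10 hours and 12 minutes leg 2 → 2:27 PM UTC.
Add 5 hours 24 minutes layover in Marquesas → 7:51 PM UTC.
Add 1 hour and 22 minutes leg 3 → 9:13 PM UTC.
Add 4 hours layover in Saltmere → 1:13 AM UTC (Sep 7).
Add 13 hours and 35 minutes leg 4 → 2:48 PM UTC.
Ravensport is UTC+11:00, so local arrival = 2:48 PM + 11:00 = 1:48 AM on Sep 8.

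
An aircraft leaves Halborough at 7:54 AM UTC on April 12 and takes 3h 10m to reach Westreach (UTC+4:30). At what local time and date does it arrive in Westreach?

3:34 PM on April 12

Departure is given in UTC: 7:54 AM on Apr 12.
Add 3 hours 10 minutes → 11:04 AM UTC.
Westreach is UTC+4:30: 11:04 AM + 4:30 = 3:34 PM on Apr 12.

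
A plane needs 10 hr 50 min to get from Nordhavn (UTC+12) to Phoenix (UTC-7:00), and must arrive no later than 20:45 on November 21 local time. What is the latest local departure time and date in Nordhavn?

04:55 on Nov 22

Target arrival in UTC: 20:45 + 7:00 = 03:45 on Nov 22.
Subtract 10 hours and 50 minutes → departure 16:55 UTC on Nov 21.
Nordhavn is UTC+12:00: 16:55 + 12:00 = 04:55 on Nov 22.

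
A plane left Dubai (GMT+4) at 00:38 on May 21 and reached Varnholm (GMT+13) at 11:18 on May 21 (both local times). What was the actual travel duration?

Departure in UTC: 00:38 − 4:00 = 20:38 on May 20.
Arrival in UTC: 11:18 − 13:00 = 22:18 on May 20.
Elapsed = 22:18 − 20:38 = 1 hour 40 minutes.

1 hour 40 minutes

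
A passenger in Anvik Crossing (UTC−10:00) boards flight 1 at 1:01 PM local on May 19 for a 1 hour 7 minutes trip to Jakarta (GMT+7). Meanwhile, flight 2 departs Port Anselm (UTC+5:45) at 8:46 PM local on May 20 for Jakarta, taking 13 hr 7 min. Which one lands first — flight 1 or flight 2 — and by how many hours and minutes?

the first, by 28 hours

Flight 1 in UTC: 1:01 PM + 10:00 = 11:01 PM on May 19.
+1 hour and 7 minutes → arrive 12:08 AM UTC on May 20.
Flight 2 in UTC: 8:46 PM − 5:45 = 3:01 PM on May 20.
+13 hours 7 minutes → arrive 4:08 AM UTC on May 21.
Flight 1 lands earlier by 28 hours.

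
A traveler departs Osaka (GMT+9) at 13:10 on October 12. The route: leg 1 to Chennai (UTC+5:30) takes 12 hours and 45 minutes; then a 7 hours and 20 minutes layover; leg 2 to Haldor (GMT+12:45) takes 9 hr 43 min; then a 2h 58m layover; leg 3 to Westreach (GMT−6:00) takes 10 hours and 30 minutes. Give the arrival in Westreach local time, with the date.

Convert departure to UTC: 13:10 − 9:00 = 04:10 UTC on Oct 12.
Add 12 hours 45 minutes leg 1 → 16:55 UTC.
Add 7 hours 20 minutes layover in Chennai → 00:15 UTC (Oct 13).
Add 9 hours and 43 minutes leg 2 → 09:58 UTC.
Add 2 hours and 58 minutes layover in Haldor → 12:56 UTC.
Add 10 hours 30 minutes leg 3 → 23:26 UTC.
Westreach is UTC−6:00, so local arrival = 23:26 − 6:00 = 17:26 on Oct 13.

17:26 on Oct 13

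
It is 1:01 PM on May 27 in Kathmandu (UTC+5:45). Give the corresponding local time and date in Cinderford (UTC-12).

7:16 PM on May 26

In UTC: 1:01 PM − 5:45 = 7:16 AM on May 27.
Cinderford is UTC−12:00: 7:16 AM − 12:00 = 7:16 PM on May 26.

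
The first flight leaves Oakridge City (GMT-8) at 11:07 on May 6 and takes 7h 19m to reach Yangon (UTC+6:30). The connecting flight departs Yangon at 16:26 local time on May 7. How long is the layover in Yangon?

7 hours 30 minutes

Convert departure to UTC: 11:07 + 8:00 = 19:07 UTC on May 6.
Add 7 hours and 19 minutes flight time → 02:26 UTC (May 7).
Yangon is UTC+6:30, so local arrival = 02:26 + 6:30 = 08:56 on May 7.
Layover = 16:26 − 08:56 = 7 hours 30 minutes.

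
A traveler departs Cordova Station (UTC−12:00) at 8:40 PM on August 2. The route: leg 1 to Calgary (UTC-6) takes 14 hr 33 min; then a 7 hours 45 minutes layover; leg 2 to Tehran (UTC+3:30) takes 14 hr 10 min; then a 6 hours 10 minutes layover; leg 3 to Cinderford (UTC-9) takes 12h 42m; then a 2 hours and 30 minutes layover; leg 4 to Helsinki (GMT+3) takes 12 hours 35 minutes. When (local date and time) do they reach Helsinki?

10:05 AM on August 6

Convert departure to UTC: 8:40 PM + 12:00 = 8:40 AM UTC on Aug 3.
Add 14 hours and 33 minutes leg 1 → 11:13 PM UTC.
Add 7 hours and 45 minutes layover in Calgary → 6:58 AM UTC (Aug 4).
Add 14 hours 10 minutes leg 2 → 9:08 PM UTC.
Add 6 hours and 10 minutes layover in Tehran → 3:18 AM UTC (Aug 5).
Add 12 hours 42 minutes leg 3 → 4:00 PM UTC.
Add 2 hours 30 minutes layover in Cinderford → 6:30 PM UTC.
Add 12 hours 35 minutes leg 4 → 7:05 AM UTC (Aug 6).
Helsinki is UTC+3:00, so local arrival = 7:05 AM + 3:00 = 10:05 AM on Aug 6.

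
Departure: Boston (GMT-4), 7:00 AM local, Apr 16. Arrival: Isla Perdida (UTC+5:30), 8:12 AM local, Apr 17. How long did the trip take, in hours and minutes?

Departure in UTC: 7:00 AM + 4:00 = 11:00 AM on Apr 16.
Arrival in UTC: 8:12 AM − 5:30 = 2:42 AM on Apr 17.
Elapsed = 2:42 AM − 11:00 AM (+1 day) = 15 hours 42 minutes.

15 hours 42 minutes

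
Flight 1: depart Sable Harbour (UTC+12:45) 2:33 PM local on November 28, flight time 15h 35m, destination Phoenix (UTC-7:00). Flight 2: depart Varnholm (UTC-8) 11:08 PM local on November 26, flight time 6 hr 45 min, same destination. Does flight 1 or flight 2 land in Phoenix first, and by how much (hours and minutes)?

the second, by 27 hours 30 minutes

Flight 1 in UTC: 2:33 PM − 12:45 = 1:48 AM on Nov 28.
+15 hours and 35 minutes → arrive 5:23 PM UTC on Nov 28.
Flight 2 in UTC: 11:08 PM + 8:00 = 7:08 AM on Nov 27.
+6 hours and 45 minutes → arrive 1:53 PM UTC on Nov 27.
Flight 2 lands earlier by 27 hours 30 minutes.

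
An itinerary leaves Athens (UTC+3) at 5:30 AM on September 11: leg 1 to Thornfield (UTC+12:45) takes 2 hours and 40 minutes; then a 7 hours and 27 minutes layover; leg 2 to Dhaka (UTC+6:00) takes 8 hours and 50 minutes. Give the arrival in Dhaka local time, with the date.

3:27 AM on September 12

Convert departure to UTC: 5:30 AM − 3:00 = 2:30 AM UTC on Sep 11.
Add 2 hours and 40 minutes leg 1 → 5:10 AM UTC.
Add 7 hours and 27 minutes layover in Thornfield → 12:37 PM UTC.
Add 8 hours 50 minutes leg 2 → 9:27 PM UTC.
Dhaka is UTC+6:00, so local arrival = 9:27 PM + 6:00 = 3:27 AM on Sep 12.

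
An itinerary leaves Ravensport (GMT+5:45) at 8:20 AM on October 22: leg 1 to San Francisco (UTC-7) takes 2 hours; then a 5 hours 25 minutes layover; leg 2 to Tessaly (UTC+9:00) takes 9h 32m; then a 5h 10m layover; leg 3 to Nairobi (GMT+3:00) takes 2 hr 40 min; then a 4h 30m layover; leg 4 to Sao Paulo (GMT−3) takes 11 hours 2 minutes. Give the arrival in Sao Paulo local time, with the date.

Convert departure to UTC: 8:20 AM − 5:45 = 2:35 AM UTC on Oct 22.
Add 2 hours leg 1 → 4:35 AM UTC.
Add 5 hours 25 minutes layover in San Francisco → 10:00 AM UTC.
Add 9 hours and 32 minutes leg 2 → 7:32 PM UTC.
Add 5 hours 10 minutes layover in Tessaly → 12:42 AM UTC (Oct 23).
Add 2 hours and 40 minutes leg 3 → 3:22 AM UTC.
Add 4 hours 30 minutes layover in Nairobi → 7:52 AM UTC.
Add 11 hours and 2 minutes leg 4 → 6:54 PM UTC.
Sao Paulo is UTC−3:00, so local arrival = 6:54 PM − 3:00 = 3:54 PM on Oct 23.

3:54 PM on October 23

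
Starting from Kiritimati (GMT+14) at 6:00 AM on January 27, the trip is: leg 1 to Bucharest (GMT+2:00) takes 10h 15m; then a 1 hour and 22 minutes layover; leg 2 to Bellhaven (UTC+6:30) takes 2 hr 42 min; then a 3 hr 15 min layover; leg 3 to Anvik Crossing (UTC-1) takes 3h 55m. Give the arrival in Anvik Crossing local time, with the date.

Convert departure to UTC: 6:00 AM − 14:00 = 4:00 PM UTC on Jan 26.
Add 10 hours 15 minutes leg 1 → 2:15 AM UTC (Jan 27).
Add 1 hour 22 minutes layover in Bucharest → 3:37 AM UTC.
Add 2 hours 42 minutes leg 2 → 6:19 AM UTC.
Add 3 hours and 15 minutes layover in Bellhaven → 9:34 AM UTC.
Add 3 hours 55 minutes leg 3 → 1:29 PM UTC.
Anvik Crossing is UTC−1:00, so local arrival = 1:29 PM − 1:00 = 12:29 PM on Jan 27.

12:29 PM on January 27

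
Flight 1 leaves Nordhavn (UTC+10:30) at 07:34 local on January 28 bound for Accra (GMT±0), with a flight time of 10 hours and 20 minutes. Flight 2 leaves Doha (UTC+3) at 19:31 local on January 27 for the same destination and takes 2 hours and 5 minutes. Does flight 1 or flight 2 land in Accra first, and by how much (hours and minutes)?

Flight 1 in UTC: 07:34 − 10:30 = 21:04 on Jan 27.
+10 hours and 20 minutes → arrive 07:24 UTC on Jan 28.
Flight 2 in UTC: 19:31 − 3:00 = 16:31 on Jan 27.
+2 hours and 5 minutes → arrive 18:36 UTC on Jan 27.
Flight 2 lands earlier by 12 hours 48 minutes.

the second, by 12 hours 48 minutes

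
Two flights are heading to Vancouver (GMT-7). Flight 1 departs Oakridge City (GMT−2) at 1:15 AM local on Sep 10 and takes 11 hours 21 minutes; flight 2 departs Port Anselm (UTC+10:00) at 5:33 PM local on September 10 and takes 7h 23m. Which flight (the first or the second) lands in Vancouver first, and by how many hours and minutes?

the first, by 20 minutes

Flight 1 in UTC: 1:15 AM + 2:00 = 3:15 AM on Sep 10.
+11 hours and 21 minutes → arrive 2:36 PM UTC on Sep 10.
Flight 2 in UTC: 5:33 PM − 10:00 = 7:33 AM on Sep 10.
+7 hours and 23 minutes → arrive 2:56 PM UTC on Sep 10.
Flight 1 lands earlier by 20 minutes.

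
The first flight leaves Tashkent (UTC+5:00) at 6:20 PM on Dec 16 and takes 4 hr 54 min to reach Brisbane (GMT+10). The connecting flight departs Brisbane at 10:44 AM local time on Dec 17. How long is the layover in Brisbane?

6 hours 30 minutes

Convert departure to UTC: 6:20 PM − 5:00 = 1:20 PM UTC on Dec 16.
Add 4 hours and 54 minutes flight time → 6:14 PM UTC.
Brisbane is UTC+10:00, so local arrival = 6:14 PM + 10:00 = 4:14 AM on Dec 17.
Layover = 10:44 AM − 4:14 AM = 6 hours 30 minutes.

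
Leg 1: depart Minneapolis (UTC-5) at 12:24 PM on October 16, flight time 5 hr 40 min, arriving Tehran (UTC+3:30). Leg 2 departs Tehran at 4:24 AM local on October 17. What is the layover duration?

1 hour 50 minutes

Convert departure to UTC: 12:24 PM + 5:00 = 5:24 PM UTC on Oct 16.
Add 5 hours and 40 minutes flight time → 11:04 PM UTC.
Tehran is UTC+3:30, so local arrival = 11:04 PM + 3:30 = 2:34 AM on Oct 17.
Layover = 4:24 AM − 2:34 AM = 1 hour 50 minutes.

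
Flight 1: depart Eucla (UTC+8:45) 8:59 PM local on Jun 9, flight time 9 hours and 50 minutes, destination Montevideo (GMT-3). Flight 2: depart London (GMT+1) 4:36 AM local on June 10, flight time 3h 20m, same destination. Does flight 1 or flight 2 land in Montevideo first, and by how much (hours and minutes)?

Flight 1 in UTC: 8:59 PM − 8:45 = 12:14 PM on Jun 9.
+9 hours 50 minutes → arrive 10:04 PM UTC on Jun 9.
Flight 2 in UTC: 4:36 AM − 1:00 = 3:36 AM on Jun 10.
+3 hours and 20 minutes → arrive 6:56 AM UTC on Jun 10.
Flight 1 lands earlier by 8 hours 52 minutes.

the first, by 8 hours 52 minutes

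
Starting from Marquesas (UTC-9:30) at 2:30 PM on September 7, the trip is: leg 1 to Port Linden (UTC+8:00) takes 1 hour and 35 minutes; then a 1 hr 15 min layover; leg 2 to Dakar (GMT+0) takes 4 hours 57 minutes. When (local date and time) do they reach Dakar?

7:47 AM on September 8

Convert departure to UTC: 2:30 PM + 9:30 = 12:00 AM UTC on Sep 8.
Add 1 hour 35 minutes leg 1 → 1:35 AM UTC.
Add 1 hour and 15 minutes layover in Port Linden → 2:50 AM UTC.
Add 4 hours and 57 minutes leg 2 → 7:47 AM UTC.
Dakar is UTC+0, so local arrival is the same: 7:47 AM on Sep 8.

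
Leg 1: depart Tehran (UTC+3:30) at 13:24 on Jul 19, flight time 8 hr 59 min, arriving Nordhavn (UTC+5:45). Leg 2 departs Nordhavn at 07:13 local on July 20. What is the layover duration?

Convert departure to UTC: 13:24 − 3:30 = 09:54 UTC on Jul 19.
Add 8 hours and 59 minutes flight time → 18:53 UTC.
Nordhavn is UTC+5:45, so local arrival = 18:53 + 5:45 = 00:38 on Jul 20.
Layover = 07:13 − 00:38 = 6 hours 35 minutes.

6 hours 35 minutes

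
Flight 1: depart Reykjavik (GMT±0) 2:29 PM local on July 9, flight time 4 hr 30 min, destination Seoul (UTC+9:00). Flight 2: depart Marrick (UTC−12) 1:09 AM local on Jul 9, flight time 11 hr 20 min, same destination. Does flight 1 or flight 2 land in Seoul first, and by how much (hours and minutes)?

Flight 1 departs at 2:29 PM UTC (Jul 9).
+4 hours 30 minutes → arrive 6:59 PM UTC on Jul 9.
Flight 2 in UTC: 1:09 AM + 12:00 = 1:09 PM on Jul 9.
+11 hours and 20 minutes → arrive 12:29 AM UTC on Jul 10.
Flight 1 lands earlier by 5 hours 30 minutes.

the first, by 5 hours 30 minutes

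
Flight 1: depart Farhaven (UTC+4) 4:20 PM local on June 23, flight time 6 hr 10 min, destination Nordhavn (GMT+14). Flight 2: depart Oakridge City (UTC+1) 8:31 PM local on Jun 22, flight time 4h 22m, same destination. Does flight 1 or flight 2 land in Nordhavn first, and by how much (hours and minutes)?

Flight 1 in UTC: 4:20 PM − 4:00 = 12:20 PM on Jun 23.
+6 hours 10 minutes → arrive 6:30 PM UTC on Jun 23.
Flight 2 in UTC: 8:31 PM − 1:00 = 7:31 PM on Jun 22.
+4 hours 22 minutes → arrive 11:53 PM UTC on Jun 22.
Flight 2 lands earlier by 18 hours 37 minutes.

the second, by 18 hours 37 minutes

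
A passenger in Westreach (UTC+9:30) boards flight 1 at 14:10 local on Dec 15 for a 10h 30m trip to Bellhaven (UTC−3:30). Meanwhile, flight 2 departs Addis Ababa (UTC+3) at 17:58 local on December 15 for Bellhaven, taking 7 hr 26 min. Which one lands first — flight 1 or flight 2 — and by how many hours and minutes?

the first, by 7 hours 14 minutes

Flight 1 in UTC: 14:10 − 9:30 = 04:40 on Dec 15.
+10 hours and 30 minutes → arrive 15:10 UTC on Dec 15.
Flight 2 in UTC: 17:58 − 3:00 = 14:58 on Dec 15.
+7 hours 26 minutes → arrive 22:24 UTC on Dec 15.
Flight 1 lands earlier by 7 hours 14 minutes.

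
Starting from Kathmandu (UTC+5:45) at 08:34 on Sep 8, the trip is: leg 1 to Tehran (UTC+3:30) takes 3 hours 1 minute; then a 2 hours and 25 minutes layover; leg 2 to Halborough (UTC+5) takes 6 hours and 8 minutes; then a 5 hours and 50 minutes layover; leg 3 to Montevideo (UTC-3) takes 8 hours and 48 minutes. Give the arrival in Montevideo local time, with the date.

02:01 on September 9

Convert departure to UTC: 08:34 − 5:45 = 02:49 UTC on Sep 8.
Add 3 hours and 1 minute leg 1 → 05:50 UTC.
Add 2 hours 25 minutes layover in Tehran → 08:15 UTC.
Add 6 hours 8 minutes leg 2 → 14:23 UTC.
Add 5 hours 50 minutes layover in Halborough → 20:13 UTC.
Add 8 hours 48 minutes leg 3 → 05:01 UTC (Sep 9).
Montevideo is UTC−3:00, so local arrival = 05:01 − 3:00 = 02:01 on Sep 9.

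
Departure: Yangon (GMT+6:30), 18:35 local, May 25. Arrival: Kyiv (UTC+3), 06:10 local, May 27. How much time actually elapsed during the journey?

Departure in UTC: 18:35 − 6:30 = 12:05 on May 25.
Arrival in UTC: 06:10 − 3:00 = 03:10 on May 27.
Elapsed = 03:10 − 12:05 (+2 days) = 39 hours 5 minutes.

39 hours 5 minutes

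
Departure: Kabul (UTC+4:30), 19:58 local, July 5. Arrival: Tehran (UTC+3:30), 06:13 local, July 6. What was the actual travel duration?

Departure in UTC: 19:58 − 4:30 = 15:28 on Jul 5.
Arrival in UTC: 06:13 − 3:30 = 02:43 on Jul 6.
Elapsed = 02:43 − 15:28 (+1 day) = 11 hours 15 minutes.

11 hours 15 minutes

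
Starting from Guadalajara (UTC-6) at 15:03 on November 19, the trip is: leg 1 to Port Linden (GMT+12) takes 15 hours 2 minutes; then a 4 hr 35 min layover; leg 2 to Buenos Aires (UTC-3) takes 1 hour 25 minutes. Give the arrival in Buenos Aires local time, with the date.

15:05 on November 20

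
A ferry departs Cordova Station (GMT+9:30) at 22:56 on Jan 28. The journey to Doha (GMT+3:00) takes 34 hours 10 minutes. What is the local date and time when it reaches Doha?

Convert departure to UTC: 22:56 − 9:30 = 13:26 UTC on Jan 28.
Add 34 hours 10 minutes travel time → 23:36 UTC (Jan 29).
Doha is UTC+3:00, so local arrival = 23:36 + 3:00 = 02:36 on Jan 30.

02:36 on Jan 30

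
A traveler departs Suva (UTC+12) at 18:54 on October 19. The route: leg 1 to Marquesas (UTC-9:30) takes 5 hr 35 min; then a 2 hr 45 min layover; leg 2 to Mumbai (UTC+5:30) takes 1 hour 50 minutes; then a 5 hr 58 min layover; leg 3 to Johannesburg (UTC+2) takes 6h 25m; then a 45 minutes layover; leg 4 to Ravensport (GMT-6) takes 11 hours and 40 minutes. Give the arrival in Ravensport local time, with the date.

Convert departure to UTC: 18:54 − 12:00 = 06:54 UTC on Oct 19.
Add 5 hours 35 minutes leg 1 → 12:29 UTC.
Add 2 hours 45 minutes layover in Marquesas → 15:14 UTC.
Add 1 hour and 50 minutes leg 2 → 17:04 UTC.
Add 5 hours 58 minutes layover in Mumbai → 23:02 UTC.
Add 6 hours and 25 minutes leg 3 → 05:27 UTC (Oct 20).
Add 45 minutes layover in Johannesburg → 06:12 UTC.
Add 11 hours 40 minutes leg 4 → 17:52 UTC.
Ravensport is UTC−6:00, so local arrival = 17:52 − 6:00 = 11:52 on Oct 20.

11:52 on October 20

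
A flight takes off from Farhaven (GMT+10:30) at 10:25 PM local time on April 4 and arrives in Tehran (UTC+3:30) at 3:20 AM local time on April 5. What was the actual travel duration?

Departure in UTC: 10:25 PM − 10:30 = 11:55 AM on Apr 4.
Arrival in UTC: 3:20 AM − 3:30 = 11:50 PM on Apr 4.
Elapsed = 11:50 PM − 11:55 AM = 11 hours 55 minutes.

11 hours 55 minutes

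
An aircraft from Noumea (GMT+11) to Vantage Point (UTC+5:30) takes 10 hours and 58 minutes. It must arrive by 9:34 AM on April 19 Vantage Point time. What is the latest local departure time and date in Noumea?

4:06 AM on April 19

Target arrival in UTC: 9:34 AM − 5:30 = 4:04 AM on Apr 19.
Subtract 10 hours 58 minutes → departure 5:06 PM UTC on Apr 18.
Noumea is UTC+11:00: 5:06 PM + 11:00 = 4:06 AM on Apr 19.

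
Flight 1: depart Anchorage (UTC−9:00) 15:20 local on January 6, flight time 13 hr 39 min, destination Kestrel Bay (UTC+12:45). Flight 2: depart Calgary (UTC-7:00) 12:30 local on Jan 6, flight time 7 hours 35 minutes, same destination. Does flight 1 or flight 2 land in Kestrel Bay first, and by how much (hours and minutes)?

Flight 1 in UTC: 15:20 + 9:00 = 00:20 on Jan 7.
+13 hours 39 minutes → arrive 13:59 UTC on Jan 7.
Flight 2 in UTC: 12:30 + 7:00 = 19:30 on Jan 6.
+7 hours 35 minutes → arrive 03:05 UTC on Jan 7.
Flight 2 lands earlier by 10 hours 54 minutes.

the second, by 10 hours 54 minutes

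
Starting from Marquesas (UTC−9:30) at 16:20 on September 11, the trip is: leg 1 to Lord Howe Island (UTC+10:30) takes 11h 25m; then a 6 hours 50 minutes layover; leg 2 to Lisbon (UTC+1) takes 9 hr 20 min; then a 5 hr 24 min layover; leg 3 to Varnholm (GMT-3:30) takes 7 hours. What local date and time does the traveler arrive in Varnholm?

Convert departure to UTC: 16:20 + 9:30 = 01:50 UTC on Sep 12.
Add 11 hours and 25 minutes leg 1 → 13:15 UTC.
Add 6 hours 50 minutes layover in Lord Howe Island → 20:05 UTC.
Add 9 hours 20 minutes leg 2 → 05:25 UTC (Sep 13).
Add 5 hours 24 minutes layover in Lisbon → 10:49 UTC.
Add 7 hours leg 3 → 17:49 UTC.
Varnholm is UTC−3:30, so local arrival = 17:49 − 3:30 = 14:19 on Sep 13.

14:19 on September 13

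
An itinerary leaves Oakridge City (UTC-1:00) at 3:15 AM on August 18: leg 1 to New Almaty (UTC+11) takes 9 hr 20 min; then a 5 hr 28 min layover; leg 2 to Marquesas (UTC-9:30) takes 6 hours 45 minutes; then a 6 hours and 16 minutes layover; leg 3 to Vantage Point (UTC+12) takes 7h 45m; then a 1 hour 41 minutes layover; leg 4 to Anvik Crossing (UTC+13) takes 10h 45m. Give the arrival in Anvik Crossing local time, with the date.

5:15 PM on August 20

Convert departure to UTC: 3:15 AM + 1:00 = 4:15 AM UTC on Aug 18.
Add 9 hours 20 minutes leg 1 → 1:35 PM UTC.
Add 5 hours 28 minutes layover in New Almaty → 7:03 PM UTC.
Add 6 hours and 45 minutes leg 2 → 1:48 AM UTC (Aug 19).
Add 6 hours and 16 minutes layover in Marquesas → 8:04 AM UTC.
Add 7 hours and 45 minutes leg 3 → 3:49 PM UTC.
Add 1 hour and 41 minutes layover in Vantage Point → 5:30 PM UTC.
Add 10 hours 45 minutes leg 4 → 4:15 AM UTC (Aug 20).
Anvik Crossing is UTC+13:00, so local arrival = 4:15 AM + 13:00 = 5:15 PM on Aug 20.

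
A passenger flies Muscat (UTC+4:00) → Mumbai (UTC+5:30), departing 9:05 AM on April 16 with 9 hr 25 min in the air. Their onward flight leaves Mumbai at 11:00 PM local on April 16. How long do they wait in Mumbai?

Convert departure to UTC: 9:05 AM − 4:00 = 5:05 AM UTC on Apr 16.
Add 9 hours 25 minutes flight time → 2:30 PM UTC.
Mumbai is UTC+5:30, so local arrival = 2:30 PM + 5:30 = 8:00 PM on Apr 16.
Layover = 11:00 PM − 8:00 PM = 3 hours.

3 hours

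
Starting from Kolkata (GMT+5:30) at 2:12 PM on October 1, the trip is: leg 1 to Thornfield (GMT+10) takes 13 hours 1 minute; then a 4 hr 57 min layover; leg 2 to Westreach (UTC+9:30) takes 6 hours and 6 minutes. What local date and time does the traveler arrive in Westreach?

6:16 PM on October 2

Convert departure to UTC: 2:12 PM − 5:30 = 8:42 AM UTC on Oct 1.
Add 13 hours and 1 minute leg 1 → 9:43 PM UTC.
Add 4 hours and 57 minutes layover in Thornfield → 2:40 AM UTC (Oct 2).
Add 6 hours and 6 minutes leg 2 → 8:46 AM UTC.
Westreach is UTC+9:30, so local arrival = 8:46 AM + 9:30 = 6:16 PM on Oct 2.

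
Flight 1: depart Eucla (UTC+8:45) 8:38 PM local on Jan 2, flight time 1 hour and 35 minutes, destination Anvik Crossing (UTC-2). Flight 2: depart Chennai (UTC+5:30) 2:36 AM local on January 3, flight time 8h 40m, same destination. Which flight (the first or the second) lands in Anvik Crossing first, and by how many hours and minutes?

the first, by 16 hours 18 minutes

Flight 1 in UTC: 8:38 PM − 8:45 = 11:53 AM on Jan 2.
+1 hour 35 minutes → arrive 1:28 PM UTC on Jan 2.
Flight 2 in UTC: 2:36 AM − 5:30 = 9:06 PM on Jan 2.
+8 hours and 40 minutes → arrive 5:46 AM UTC on Jan 3.
Flight 1 lands earlier by 16 hours 18 minutes.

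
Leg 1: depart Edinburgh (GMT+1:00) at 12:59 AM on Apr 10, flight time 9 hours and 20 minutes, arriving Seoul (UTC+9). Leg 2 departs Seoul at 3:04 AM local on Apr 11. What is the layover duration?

8 hours 45 minutes

Convert departure to UTC: 12:59 AM − 1:00 = 11:59 PM UTC on Apr 9.
Add 9 hours 20 minutes flight time → 9:19 AM UTC (Apr 10).
Seoul is UTC+9:00, so local arrival = 9:19 AM + 9:00 = 6:19 PM on Apr 10.
Layover = 3:04 AM − 6:19 PM (+1 day) = 8 hours 45 minutes.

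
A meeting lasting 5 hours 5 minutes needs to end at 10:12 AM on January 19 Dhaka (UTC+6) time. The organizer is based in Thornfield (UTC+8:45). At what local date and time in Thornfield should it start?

7:52 AM on Jan 19

Target end time in UTC: 10:12 AM − 6:00 = 4:12 AM on Jan 19.
Subtract 5 hours 5 minutes → start 11:07 PM UTC on Jan 18.
Thornfield is UTC+8:45: 11:07 PM + 8:45 = 7:52 AM on Jan 19.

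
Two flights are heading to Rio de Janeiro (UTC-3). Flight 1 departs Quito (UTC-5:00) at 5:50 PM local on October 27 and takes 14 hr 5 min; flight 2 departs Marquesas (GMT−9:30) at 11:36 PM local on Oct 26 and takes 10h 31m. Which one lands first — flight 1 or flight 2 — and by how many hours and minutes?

the second, by 17 hours 18 minutes

Flight 1 in UTC: 5:50 PM + 5:00 = 10:50 PM on Oct 27.
+14 hours 5 minutes → arrive 12:55 PM UTC on Oct 28.
Flight 2 in UTC: 11:36 PM + 9:30 = 9:06 AM on Oct 27.
+10 hours and 31 minutes → arrive 7:37 PM UTC on Oct 27.
Flight 2 lands earlier by 17 hours 18 minutes.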